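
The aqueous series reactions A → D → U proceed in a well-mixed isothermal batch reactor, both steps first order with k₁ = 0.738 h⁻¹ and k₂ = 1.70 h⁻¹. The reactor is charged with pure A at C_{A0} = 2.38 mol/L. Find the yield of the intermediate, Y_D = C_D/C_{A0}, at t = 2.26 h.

Solving the coupled first-order balances gives C_D(t) = [k₁/(k₂−k₁)]·C_{A0}·(e^(−k₁t) − e^(−k₂t)).
e^(−k₁t) = e^(−0.738×2.26) = e^(−1.668) = 0.1886; e^(−k₂t) = e^(−3.842) = 0.02145.
C_D = 0.738×2.38/(1.70−0.738) × (0.1886−0.02145) = 1.826×0.1672 = 0.3053 mol/L.
Y_D = C_D/C_{A0} = 0.3053/2.38 = 0.128.

0.128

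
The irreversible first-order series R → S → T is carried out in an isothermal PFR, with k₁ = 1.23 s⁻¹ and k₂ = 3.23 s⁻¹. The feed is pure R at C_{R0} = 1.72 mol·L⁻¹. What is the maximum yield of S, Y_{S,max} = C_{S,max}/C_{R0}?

For a first-order series the maximum intermediate yield is C_{S,max}/C_{R0} = (k₁/k₂)^[k₂/(k₂−k₁)].
= (1.23/3.23)^(3.23/(3.23−1.23)) = (0.3808)^(1.615) = 0.2103.

0.210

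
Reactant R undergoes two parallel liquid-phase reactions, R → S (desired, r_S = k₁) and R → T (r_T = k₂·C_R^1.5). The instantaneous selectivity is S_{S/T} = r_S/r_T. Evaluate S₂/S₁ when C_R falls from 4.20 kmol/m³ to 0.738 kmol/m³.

S_{S/T} = (k₁/k₂)·C_R^-1.5, so S₂/S₁ = (C_{R,2}/C_{R,1})^-1.5.
= (0.738/4.20)^(-1.5) = (0.1757)^(-1.5) = 13.6.
Selectivity toward S rises as C_R falls — low-concentration operation is favoured.

13.6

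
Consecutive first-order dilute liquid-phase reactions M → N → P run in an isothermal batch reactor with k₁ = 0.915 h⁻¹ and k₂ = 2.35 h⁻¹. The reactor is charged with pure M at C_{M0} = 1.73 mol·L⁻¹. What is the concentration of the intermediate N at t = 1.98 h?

Solving the coupled first-order balances gives C_N(t) = [k₁/(k₂−k₁)]·C_{M0}·(e^(−k₁t) − e^(−k₂t)).
e^(−k₁t) = e^(−0.915×1.98) = e^(−1.812) = 0.1634; e^(−k₂t) = e^(−4.653) = 0.009533.
C_N = 0.915×1.73/(2.35−0.915) × (0.1634−0.009533) = 1.103×0.1538 = 0.1697 mol·L⁻¹.

0.170 mol·L⁻¹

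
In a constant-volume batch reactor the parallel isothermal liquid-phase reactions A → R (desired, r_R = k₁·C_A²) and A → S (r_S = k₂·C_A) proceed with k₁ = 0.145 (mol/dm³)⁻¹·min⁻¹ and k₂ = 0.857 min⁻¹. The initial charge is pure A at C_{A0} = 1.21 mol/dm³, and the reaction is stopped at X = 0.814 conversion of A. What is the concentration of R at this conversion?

0.105 mol/dm³

C_A = C_{A0}(1−X) = 0.2251 mol/dm³.
Along a PFR/batch, dC_S/dC_A = −r_S/(r_R+r_S) = −k₂/(k₂+k₁·C_A).
Integrating from C_{A0} to C_A: C_S = (0.857/0.145)·ln[(0.857+0.145·1.21)/(0.857+0.145·0.225)] = 5.910·ln(1.032/0.8896) = 0.8799 mol/dm³.
Then C_R = (C_{A0}−C_A) − C_S = 0.9849 − 0.8799 = 0.1050 mol/dm³.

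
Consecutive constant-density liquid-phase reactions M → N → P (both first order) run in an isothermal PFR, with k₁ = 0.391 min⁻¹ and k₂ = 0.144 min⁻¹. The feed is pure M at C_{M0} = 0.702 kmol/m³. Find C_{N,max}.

0.392 kmol/m³

At the optimum, C_{N,max}/C_{M0} = (k₁/k₂)^[k₂/(k₂−k₁)].
= (0.391/0.144)^(0.144/(0.144−0.391)) = (2.715)^(-0.5830) = 0.5586.
C_{N,max} = 0.5586×0.702 = 0.392 kmol/m³.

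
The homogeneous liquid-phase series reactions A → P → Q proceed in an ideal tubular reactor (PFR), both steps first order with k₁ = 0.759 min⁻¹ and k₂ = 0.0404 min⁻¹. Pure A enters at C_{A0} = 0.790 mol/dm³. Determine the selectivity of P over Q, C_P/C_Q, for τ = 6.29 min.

4.47

For first-order series with pure A initially, C_P(τ) = k₁C_{A0}/(k₂−k₁)·(e^(−k₁τ) − e^(−k₂τ)).
e^(−k₁τ) = e^(−0.759×6.29) = e^(−4.774) = 0.008446; e^(−k₂τ) = e^(−0.2541) = 0.7756.
C_P = 0.759×0.790/(0.0404−0.759) × (0.008446−0.7756) = (-0.8344)×(-0.7672) = 0.6401 mol/dm³.
C_A = C_{A0}e^(−k₁τ) = 0.006672 mol/dm³, so C_Q = C_{A0}−C_A−C_P = 0.1432 mol/dm³; C_P/C_Q = 4.47.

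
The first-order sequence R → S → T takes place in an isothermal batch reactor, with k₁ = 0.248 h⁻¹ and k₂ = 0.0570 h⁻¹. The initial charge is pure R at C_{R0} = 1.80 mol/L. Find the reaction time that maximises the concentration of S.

7.70 h

For first-order series the maximum of C_S occurs at t_opt = ln(k₂/k₁)/(k₂−k₁).
= ln(0.0570/0.248)/(0.0570−0.248) = ln(0.2298)/-0.1910 = -1.470/-0.1910 = 7.70 h.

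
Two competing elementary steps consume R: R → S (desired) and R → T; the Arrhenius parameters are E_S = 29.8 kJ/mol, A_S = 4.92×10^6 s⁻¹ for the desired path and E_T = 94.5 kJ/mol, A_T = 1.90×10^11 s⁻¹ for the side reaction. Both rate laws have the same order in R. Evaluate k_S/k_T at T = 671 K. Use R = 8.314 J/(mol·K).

2.82

With equal orders, S_{S/T} = k_S/k_T = (A_S/A_T)·exp[(E_T−E_S)/(RT)].
(E_T−E_S)/(RT) = (94.5−29.8)×10³/(8.314×671) = 64700/5579 = 11.60.
k_S/k_T = (4.92×10^6/1.90×10^11)·exp(11.60) = 2.589×10^-5 × 1.088×10^5 = 2.82.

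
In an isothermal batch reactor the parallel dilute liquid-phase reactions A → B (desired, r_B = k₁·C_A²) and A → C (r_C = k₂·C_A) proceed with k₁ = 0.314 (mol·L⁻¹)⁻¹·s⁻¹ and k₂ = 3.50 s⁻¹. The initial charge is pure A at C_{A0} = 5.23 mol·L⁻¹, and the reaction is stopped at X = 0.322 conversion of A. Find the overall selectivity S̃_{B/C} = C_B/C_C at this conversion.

0.392

C_A = C_{A0}(1−X) = 3.546 mol·L⁻¹.
Along a PFR/batch, dC_C/dC_A = −r_C/(r_B+r_C) = −k₂/(k₂+k₁·C_A).
Integrating from C_{A0} to C_A: C_C = (3.50/0.314)·ln[(3.50+0.314·5.23)/(3.50+0.314·3.55)] = 11.15·ln(5.142/4.613) = 1.210 mol·L⁻¹.
Then C_B = (C_{A0}−C_A) − C_C = 1.684 − 1.210 = 0.4745 mol·L⁻¹.
S̃_{B/C} = C_B/C_C = 0.4745/1.210 = 0.392.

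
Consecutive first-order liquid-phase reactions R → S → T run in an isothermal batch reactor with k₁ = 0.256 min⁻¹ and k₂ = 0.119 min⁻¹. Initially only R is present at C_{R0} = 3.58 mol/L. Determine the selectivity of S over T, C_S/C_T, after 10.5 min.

0.780

For first-order series with pure R initially, C_S(t) = k₁C_{R0}/(k₂−k₁)·(e^(−k₁t) − e^(−k₂t)).
e^(−k₁t) = e^(−0.256×10.5) = e^(−2.688) = 0.06802; e^(−k₂t) = e^(−1.249) = 0.2866.
C_S = 0.256×3.58/(0.119−0.256) × (0.06802−0.2866) = (-6.690)×(-0.2186) = 1.463 mol/L.
C_R = C_{R0}e^(−k₁t) = 0.2435 mol/L, so C_T = C_{R0}−C_R−C_S = 1.874 mol/L; C_S/C_T = 0.780.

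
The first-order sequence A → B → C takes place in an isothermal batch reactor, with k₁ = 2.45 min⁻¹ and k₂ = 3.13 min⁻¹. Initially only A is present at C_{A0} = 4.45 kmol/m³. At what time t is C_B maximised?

Setting dC_B/dt = 0 gives t_opt = ln(k₂/k₁)/(k₂−k₁).
= ln(3.13/2.45)/(3.13−2.45) = ln(1.278)/0.6800 = 0.2449/0.6800 = 0.360 min.

0.360 min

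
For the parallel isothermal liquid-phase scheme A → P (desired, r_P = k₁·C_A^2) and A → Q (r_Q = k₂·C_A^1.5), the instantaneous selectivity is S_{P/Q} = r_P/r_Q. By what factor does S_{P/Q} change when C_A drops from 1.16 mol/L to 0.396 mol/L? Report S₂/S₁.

S_{P/Q} = (k₁/k₂)·C_A^0.5, so S₂/S₁ = (C_{A,2}/C_{A,1})^0.5.
= (0.396/1.16)^0.5 = (0.3414)^0.5 = 0.584.
Selectivity toward P falls as C_A falls — high-concentration operation is favoured.

0.584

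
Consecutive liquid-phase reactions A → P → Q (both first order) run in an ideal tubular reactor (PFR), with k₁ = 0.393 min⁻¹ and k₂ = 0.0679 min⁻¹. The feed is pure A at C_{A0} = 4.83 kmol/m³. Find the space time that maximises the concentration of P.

For first-order series the maximum of C_P occurs at τ_opt = ln(k₂/k₁)/(k₂−k₁).
= ln(0.0679/0.393)/(0.0679−0.393) = ln(0.1728)/-0.3251 = -1.756/-0.3251 = 5.40 min.

5.40 min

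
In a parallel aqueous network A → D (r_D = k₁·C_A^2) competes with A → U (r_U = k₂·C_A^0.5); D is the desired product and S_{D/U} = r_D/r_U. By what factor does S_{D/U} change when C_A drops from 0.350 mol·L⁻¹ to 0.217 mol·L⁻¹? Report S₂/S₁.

S_{D/U} = (k₁/k₂)·C_A^1.5, so S₂/S₁ = (C_{A,2}/C_{A,1})^1.5.
= (0.217/0.350)^1.5 = (0.6200)^1.5 = 0.488.
Selectivity toward D falls as C_A falls — high-concentration operation is favoured.

0.488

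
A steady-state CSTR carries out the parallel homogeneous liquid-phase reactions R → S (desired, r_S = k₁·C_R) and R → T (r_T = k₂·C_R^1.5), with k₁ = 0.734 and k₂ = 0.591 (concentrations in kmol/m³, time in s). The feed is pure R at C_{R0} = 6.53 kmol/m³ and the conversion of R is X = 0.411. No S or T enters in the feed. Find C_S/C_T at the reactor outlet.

Exit C_R = C_{R0}(1−X) = 6.53×0.589 = 3.846 kmol/m³.
Rates in a CSTR are evaluated at the outlet concentration: r_S = 0.734×3.846 = 2.823, r_T = 0.591×3.846^1.5 = 4.458.
Overall selectivity = C_S/C_T = r_Sτ/(r_Tτ) = r_S/r_T = 0.633.

0.633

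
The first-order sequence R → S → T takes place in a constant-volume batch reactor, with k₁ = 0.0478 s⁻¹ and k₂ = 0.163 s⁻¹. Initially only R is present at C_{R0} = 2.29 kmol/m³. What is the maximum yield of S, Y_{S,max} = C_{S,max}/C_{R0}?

0.176

For a first-order series the maximum intermediate yield is C_{S,max}/C_{R0} = (k₁/k₂)^[k₂/(k₂−k₁)].
= (0.0478/0.163)^(0.163/(0.163−0.0478)) = (0.2933)^(1.415) = 0.1763.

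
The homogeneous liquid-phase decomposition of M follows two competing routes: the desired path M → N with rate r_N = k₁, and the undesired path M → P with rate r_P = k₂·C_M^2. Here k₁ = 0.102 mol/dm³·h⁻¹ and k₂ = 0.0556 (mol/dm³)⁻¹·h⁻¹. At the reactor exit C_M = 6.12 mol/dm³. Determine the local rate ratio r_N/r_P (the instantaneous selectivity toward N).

S_{N/P} = r_N/r_P = (k₁)/(k₂·C_M^2) = (k₁/k₂)·C_M^-2.
= (0.102) / (0.0556×6.120^2) = 0.1020/2.082 = 0.0490.

0.0490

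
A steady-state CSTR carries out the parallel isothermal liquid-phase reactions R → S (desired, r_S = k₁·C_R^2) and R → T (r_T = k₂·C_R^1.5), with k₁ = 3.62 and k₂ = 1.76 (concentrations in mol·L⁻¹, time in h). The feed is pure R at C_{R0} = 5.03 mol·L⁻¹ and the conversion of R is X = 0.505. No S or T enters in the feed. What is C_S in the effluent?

Exit C_R = C_{R0}(1−X) = 5.03×0.495 = 2.490 mol·L⁻¹.
A CSTR operates uniformly at the exit composition, giving r_S = 22.44 and r_T = 6.915 (each k·C_R^n at C_R = 2.490).
Fraction of consumed R going to S: r_S/(r_S+r_T) = 0.7645.
C_S = 0.7645·C_{R0}·X = 0.7645×5.03×0.505 = 1.94 mol·L⁻¹.

1.94 mol·L⁻¹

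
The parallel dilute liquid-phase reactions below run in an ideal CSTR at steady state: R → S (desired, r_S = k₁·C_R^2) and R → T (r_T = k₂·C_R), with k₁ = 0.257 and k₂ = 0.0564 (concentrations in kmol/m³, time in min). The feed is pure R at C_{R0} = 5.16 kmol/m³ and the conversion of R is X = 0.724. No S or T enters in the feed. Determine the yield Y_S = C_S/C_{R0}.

Exit C_R = C_{R0}(1−X) = 5.16×0.276 = 1.424 kmol/m³.
Rates in a CSTR are evaluated at the outlet concentration: r_S = 0.257×1.424^2 = 0.5213, r_T = 0.0564×1.424 = 0.08032.
Fraction of consumed R going to S: r_S/(r_S+r_T) = 0.8665.
C_S = 0.8665·C_{R0}·X = 0.8665×5.16×0.724 = 3.24 kmol/m³; Y_S = C_S/C_{R0} = 0.627.

0.627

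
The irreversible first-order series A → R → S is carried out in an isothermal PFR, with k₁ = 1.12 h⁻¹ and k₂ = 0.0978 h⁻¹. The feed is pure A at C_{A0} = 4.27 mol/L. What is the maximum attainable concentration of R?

At the optimum, C_{R,max}/C_{A0} = (k₁/k₂)^[k₂/(k₂−k₁)].
= (1.12/0.0978)^(0.0978/(0.0978−1.12)) = (11.45)^(-0.09568) = 0.7919.
C_{R,max} = 0.7919×4.27 = 3.38 mol/L.

3.38 mol/L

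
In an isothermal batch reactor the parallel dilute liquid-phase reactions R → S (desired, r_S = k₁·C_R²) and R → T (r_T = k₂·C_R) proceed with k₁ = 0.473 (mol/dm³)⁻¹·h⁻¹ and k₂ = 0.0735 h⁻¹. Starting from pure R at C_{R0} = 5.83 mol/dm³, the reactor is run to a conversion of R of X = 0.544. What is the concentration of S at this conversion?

C_R = C_{R0}(1−X) = 2.658 mol/dm³.
Along a PFR/batch, dC_T/dC_R = −r_T/(r_S+r_T) = −k₂/(k₂+k₁·C_R).
Integrating from C_{R0} to C_R: C_T = (0.0735/0.473)·ln[(0.0735+0.473·5.83)/(0.0735+0.473·2.66)] = 0.1554·ln(2.831/1.331) = 0.1173 mol/dm³.
Then C_S = (C_{R0}−C_R) − C_T = 3.172 − 0.1173 = 3.054 mol/dm³.

3.05 mol/dm³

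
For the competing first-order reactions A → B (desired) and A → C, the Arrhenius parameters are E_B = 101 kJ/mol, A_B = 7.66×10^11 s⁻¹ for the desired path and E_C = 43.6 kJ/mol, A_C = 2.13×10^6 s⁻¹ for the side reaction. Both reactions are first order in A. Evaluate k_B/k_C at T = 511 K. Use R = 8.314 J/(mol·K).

Since both paths have the same order in A, the concentration cancels and S_{B/C} = k_B/k_C = (A_B/A_C)·exp[(E_C−E_B)/(RT)].
(E_C−E_B)/(RT) = (43.6−101)×10³/(8.314×511) = -57400/4248 = -13.51.
k_B/k_C = (7.66×10^11/2.13×10^6)·exp(-13.51) = 3.596×10^5 × 1.356×10^-6 = 0.488.

0.488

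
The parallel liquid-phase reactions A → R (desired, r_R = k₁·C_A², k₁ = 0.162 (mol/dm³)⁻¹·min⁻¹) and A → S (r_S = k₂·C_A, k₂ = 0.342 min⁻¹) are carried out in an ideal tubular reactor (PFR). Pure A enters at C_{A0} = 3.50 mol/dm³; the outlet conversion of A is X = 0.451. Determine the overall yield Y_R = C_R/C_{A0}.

C_A = C_{A0}(1−X) = 1.921 mol/dm³.
Along a PFR/batch, dC_S/dC_A = −r_S/(r_R+r_S) = −k₂/(k₂+k₁·C_A).
Integrating from C_{A0} to C_A: C_S = (0.342/0.162)·ln[(0.342+0.162·3.50)/(0.342+0.162·1.92)] = 2.111·ln(0.9090/0.6533) = 0.6974 mol/dm³.
Then C_R = (C_{A0}−C_A) − C_S = 1.579 − 0.6974 = 0.8811 mol/dm³.
Y_R = C_R/C_{A0} = 0.8811/3.50 = 0.252.

0.252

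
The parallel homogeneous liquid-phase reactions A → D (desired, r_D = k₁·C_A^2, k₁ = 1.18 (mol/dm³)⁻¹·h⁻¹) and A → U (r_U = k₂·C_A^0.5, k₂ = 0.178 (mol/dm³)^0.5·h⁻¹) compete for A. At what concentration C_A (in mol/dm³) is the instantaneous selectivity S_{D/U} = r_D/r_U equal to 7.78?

S_{D/U} = (k₁/k₂)·C_A^1.5 ⇒ C_A = (S·k₂/k₁)^(1/1.5).
= (7.78×0.178/1.18)^(0.6667) = (1.174)^(0.6667) = 1.11 mol/dm³.

1.11 mol/dm³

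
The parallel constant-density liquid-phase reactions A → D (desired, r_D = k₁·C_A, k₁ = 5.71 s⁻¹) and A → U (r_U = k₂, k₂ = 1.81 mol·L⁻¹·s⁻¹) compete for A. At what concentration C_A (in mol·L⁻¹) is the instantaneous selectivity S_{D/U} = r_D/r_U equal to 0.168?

S_{D/U} = (k₁/k₂)·C_A ⇒ C_A = S·k₂/k₁.
= 0.168×1.81/5.71 = 0.0533 mol·L⁻¹.

0.0533 mol·L⁻¹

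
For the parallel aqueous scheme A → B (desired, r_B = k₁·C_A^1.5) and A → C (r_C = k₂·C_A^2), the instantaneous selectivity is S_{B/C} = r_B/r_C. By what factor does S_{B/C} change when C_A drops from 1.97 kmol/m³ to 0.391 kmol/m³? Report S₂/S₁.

S_{B/C} = (k₁/k₂)·C_A^-0.5, so S₂/S₁ = (C_{A,2}/C_{A,1})^-0.5.
= (0.391/1.97)^(-0.5) = (0.1985)^(-0.5) = 2.24.

2.24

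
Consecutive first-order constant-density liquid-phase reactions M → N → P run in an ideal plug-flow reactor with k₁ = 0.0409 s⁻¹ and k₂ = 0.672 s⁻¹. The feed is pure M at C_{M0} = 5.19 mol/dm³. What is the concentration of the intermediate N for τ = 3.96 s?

The intermediate concentration in a first-order A→B→C sequence is C_N = k₁C_{M0}(e^(−k₁τ) − e^(−k₂τ))/(k₂−k₁).
e^(−k₁τ) = e^(−0.0409×3.96) = e^(−0.1620) = 0.8505; e^(−k₂τ) = e^(−2.661) = 0.06987.
C_N = 0.0409×5.19/(0.672−0.0409) × (0.8505−0.06987) = 0.3364×0.7806 = 0.2626 mol/dm³.

0.263 mol/dm³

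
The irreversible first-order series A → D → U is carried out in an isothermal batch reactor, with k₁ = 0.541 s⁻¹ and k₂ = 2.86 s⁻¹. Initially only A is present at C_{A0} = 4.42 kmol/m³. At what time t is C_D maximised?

0.718 s

For first-order series the maximum of C_D occurs at t_opt = ln(k₂/k₁)/(k₂−k₁).
= ln(2.86/0.541)/(2.86−0.541) = ln(5.287)/2.319 = 1.665/2.319 = 0.718 s.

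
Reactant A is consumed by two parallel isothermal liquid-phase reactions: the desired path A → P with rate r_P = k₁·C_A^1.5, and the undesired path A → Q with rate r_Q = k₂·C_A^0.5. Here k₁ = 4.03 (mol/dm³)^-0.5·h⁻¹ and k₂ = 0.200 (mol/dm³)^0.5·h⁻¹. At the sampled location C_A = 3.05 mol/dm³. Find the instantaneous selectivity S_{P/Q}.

S_{P/Q} = r_P/r_Q = (k₁·C_A^1.5)/(k₂·C_A^0.5) = (k₁/k₂)·C_A.
= (4.03×3.050^1.5) / (0.200×3.050^0.5) = 21.47/0.3493 = 61.5.

61.5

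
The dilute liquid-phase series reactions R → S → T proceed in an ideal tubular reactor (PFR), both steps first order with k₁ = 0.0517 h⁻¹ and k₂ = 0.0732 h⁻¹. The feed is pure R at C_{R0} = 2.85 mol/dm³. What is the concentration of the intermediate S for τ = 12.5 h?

Solving the coupled first-order balances gives C_S(τ) = [k₁/(k₂−k₁)]·C_{R0}·(e^(−k₁τ) − e^(−k₂τ)).
e^(−k₁τ) = e^(−0.0517×12.5) = e^(−0.6462) = 0.5240; e^(−k₂τ) = e^(−0.9150) = 0.4005.
C_S = 0.0517×2.85/(0.0732−0.0517) × (0.5240−0.4005) = 6.853×0.1235 = 0.8463 mol/dm³.

0.846 mol/dm³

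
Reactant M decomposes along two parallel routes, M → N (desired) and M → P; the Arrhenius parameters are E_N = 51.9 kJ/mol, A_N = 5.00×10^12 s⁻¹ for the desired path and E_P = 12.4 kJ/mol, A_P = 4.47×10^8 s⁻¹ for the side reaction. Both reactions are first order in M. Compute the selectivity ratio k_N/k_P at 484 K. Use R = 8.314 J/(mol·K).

0.610

With equal orders, S_{N/P} = k_N/k_P = (A_N/A_P)·exp[(E_P−E_N)/(RT)].
(E_P−E_N)/(RT) = (12.4−51.9)×10³/(8.314×484) = -39500/4024 = -9.816.
k_N/k_P = (5.00×10^12/4.47×10^8)·exp(-9.816) = 11186 × 5.456×10^-5 = 0.610.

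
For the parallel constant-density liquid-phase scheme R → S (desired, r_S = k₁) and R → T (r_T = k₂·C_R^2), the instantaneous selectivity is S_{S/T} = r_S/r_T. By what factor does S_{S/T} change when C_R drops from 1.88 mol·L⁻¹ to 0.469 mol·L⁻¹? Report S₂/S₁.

16.1

S_{S/T} = (k₁/k₂)·C_R^-2, so S₂/S₁ = (C_{R,2}/C_{R,1})^-2.
= (0.469/1.88)^(-2) = (0.2495)^(-2) = 16.1.
Selectivity toward S rises as C_R falls — low-concentration operation is favoured.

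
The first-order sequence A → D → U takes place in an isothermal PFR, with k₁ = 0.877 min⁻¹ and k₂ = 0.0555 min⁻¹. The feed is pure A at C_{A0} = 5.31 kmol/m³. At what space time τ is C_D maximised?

For first-order series the maximum of C_D occurs at τ_opt = ln(k₂/k₁)/(k₂−k₁).
= ln(0.0555/0.877)/(0.0555−0.877) = ln(0.06328)/-0.8215 = -2.760/-0.8215 = 3.36 min.

3.36 min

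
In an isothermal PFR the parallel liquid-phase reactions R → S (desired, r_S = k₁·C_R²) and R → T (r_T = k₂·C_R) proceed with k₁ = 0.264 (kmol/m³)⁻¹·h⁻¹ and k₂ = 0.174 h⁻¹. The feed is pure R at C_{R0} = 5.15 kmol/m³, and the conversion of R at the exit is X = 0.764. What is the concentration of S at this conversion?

C_R = C_{R0}(1−X) = 1.215 kmol/m³.
Along a PFR/batch, dC_T/dC_R = −r_T/(r_S+r_T) = −k₂/(k₂+k₁·C_R).
Integrating from C_{R0} to C_R: C_T = (0.174/0.264)·ln[(0.174+0.264·5.15)/(0.174+0.264·1.22)] = 0.6591·ln(1.534/0.4949) = 0.7455 kmol/m³.
Then C_S = (C_{R0}−C_R) − C_T = 3.935 − 0.7455 = 3.189 kmol/m³.

3.19 kmol/m³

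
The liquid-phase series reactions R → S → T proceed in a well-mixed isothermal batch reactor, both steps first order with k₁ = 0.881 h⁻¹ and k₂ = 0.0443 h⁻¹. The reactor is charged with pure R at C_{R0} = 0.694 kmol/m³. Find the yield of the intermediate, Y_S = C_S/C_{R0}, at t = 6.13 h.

0.798

For first-order series with pure R initially, C_S(t) = k₁C_{R0}/(k₂−k₁)·(e^(−k₁t) − e^(−k₂t)).
e^(−k₁t) = e^(−0.881×6.13) = e^(−5.401) = 0.004514; e^(−k₂t) = e^(−0.2716) = 0.7622.
C_S = 0.881×0.694/(0.0443−0.881) × (0.004514−0.7622) = (-0.7307)×(-0.7577) = 0.5537 kmol/m³.
Y_S = C_S/C_{R0} = 0.5537/0.694 = 0.798.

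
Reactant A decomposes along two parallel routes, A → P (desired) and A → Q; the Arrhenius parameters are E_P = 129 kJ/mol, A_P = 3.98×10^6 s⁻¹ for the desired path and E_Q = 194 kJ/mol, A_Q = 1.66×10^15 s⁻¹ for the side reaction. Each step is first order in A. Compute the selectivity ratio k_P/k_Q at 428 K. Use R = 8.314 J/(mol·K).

0.206

With equal orders, S_{P/Q} = k_P/k_Q = (A_P/A_Q)·exp[(E_Q−E_P)/(RT)].
(E_Q−E_P)/(RT) = (194−129)×10³/(8.314×428) = 65000/3558 = 18.27.
k_P/k_Q = (3.98×10^6/1.66×10^15)·exp(18.27) = 2.398×10^-9 × 8.573×10^7 = 0.206.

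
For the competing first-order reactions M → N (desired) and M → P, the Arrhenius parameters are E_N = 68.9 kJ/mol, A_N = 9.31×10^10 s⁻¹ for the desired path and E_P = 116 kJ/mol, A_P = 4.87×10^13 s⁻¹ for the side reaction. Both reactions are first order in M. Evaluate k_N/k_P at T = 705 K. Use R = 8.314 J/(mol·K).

With equal orders, S_{N/P} = k_N/k_P = (A_N/A_P)·exp[(E_P−E_N)/(RT)].
(E_P−E_N)/(RT) = (116−68.9)×10³/(8.314×705) = 47100/5861 = 8.036.
k_N/k_P = (9.31×10^10/4.87×10^13)·exp(8.036) = 0.001912 × 3089 = 5.91.
Since E_N < E_P, lowering the temperature improves selectivity toward N.

5.91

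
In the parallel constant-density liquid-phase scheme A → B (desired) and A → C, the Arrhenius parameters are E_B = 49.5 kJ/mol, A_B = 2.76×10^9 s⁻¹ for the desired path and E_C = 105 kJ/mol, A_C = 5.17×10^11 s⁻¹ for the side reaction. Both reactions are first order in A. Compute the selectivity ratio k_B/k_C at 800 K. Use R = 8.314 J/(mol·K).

22.5

Since both paths have the same order in A, the concentration cancels and S_{B/C} = k_B/k_C = (A_B/A_C)·exp[(E_C−E_B)/(RT)].
(E_C−E_B)/(RT) = (105−49.5)×10³/(8.314×800) = 55500/6651 = 8.344.
k_B/k_C = (2.76×10^9/5.17×10^11)·exp(8.344) = 0.005338 × 4206 = 22.5.
Since E_B < E_C, lowering the temperature improves selectivity toward B.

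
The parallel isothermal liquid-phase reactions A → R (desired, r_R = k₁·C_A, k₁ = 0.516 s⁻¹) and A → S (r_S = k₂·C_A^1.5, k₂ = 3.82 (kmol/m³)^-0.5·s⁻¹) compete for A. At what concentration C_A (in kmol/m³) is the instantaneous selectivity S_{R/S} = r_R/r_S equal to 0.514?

0.0691 kmol/m³

S_{R/S} = (k₁/k₂)·C_A^-0.5 ⇒ C_A = (S·k₂/k₁)^(-2).
= (0.514×3.82/0.516)^(-2) = (3.805)^(-2) = 0.0691 kmol/m³.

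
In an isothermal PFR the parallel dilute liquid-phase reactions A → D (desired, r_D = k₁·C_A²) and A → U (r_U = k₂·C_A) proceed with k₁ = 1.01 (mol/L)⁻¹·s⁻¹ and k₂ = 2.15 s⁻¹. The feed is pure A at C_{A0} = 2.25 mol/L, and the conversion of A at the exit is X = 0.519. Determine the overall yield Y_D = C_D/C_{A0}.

0.226

C_A = C_{A0}(1−X) = 1.082 mol/L.
Along a PFR/batch, dC_U/dC_A = −r_U/(r_D+r_U) = −k₂/(k₂+k₁·C_A).
Integrating from C_{A0} to C_A: C_U = (2.15/1.01)·ln[(2.15+1.01·2.25)/(2.15+1.01·1.08)] = 2.129·ln(4.422/3.243) = 0.6603 mol/L.
Then C_D = (C_{A0}−C_A) − C_U = 1.168 − 0.6603 = 0.5075 mol/L.
Y_D = C_D/C_{A0} = 0.5075/2.25 = 0.226.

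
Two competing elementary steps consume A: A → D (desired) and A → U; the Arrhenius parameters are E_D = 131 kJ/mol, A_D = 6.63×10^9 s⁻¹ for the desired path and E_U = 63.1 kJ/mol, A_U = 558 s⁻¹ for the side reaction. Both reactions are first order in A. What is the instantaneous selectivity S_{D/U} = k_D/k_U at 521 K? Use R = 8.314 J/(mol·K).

1.85

Since both paths have the same order in A, the concentration cancels and S_{D/U} = k_D/k_U = (A_D/A_U)·exp[(E_U−E_D)/(RT)].
(E_U−E_D)/(RT) = (63.1−131)×10³/(8.314×521) = -67900/4332 = -15.68.
k_D/k_U = (6.63×10^9/558)·exp(-15.68) = 1.188×10^7 × 1.557×10^-7 = 1.85.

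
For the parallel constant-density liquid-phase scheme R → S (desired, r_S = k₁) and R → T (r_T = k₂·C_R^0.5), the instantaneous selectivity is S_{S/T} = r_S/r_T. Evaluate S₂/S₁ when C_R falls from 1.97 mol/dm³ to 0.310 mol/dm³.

2.52

S_{S/T} = (k₁/k₂)·C_R^-0.5, so S₂/S₁ = (C_{R,2}/C_{R,1})^-0.5.
= (0.310/1.97)^(-0.5) = (0.1574)^(-0.5) = 2.52.
Selectivity toward S rises as C_R falls — low-concentration operation is favoured.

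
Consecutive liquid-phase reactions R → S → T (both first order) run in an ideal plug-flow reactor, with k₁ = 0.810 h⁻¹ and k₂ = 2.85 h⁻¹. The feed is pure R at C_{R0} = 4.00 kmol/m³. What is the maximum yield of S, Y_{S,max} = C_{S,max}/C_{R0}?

At the optimum, C_{S,max}/C_{R0} = (k₁/k₂)^[k₂/(k₂−k₁)].
= (0.810/2.85)^(2.85/(2.85−0.810)) = (0.2842)^(1.397) = 0.1725.

0.172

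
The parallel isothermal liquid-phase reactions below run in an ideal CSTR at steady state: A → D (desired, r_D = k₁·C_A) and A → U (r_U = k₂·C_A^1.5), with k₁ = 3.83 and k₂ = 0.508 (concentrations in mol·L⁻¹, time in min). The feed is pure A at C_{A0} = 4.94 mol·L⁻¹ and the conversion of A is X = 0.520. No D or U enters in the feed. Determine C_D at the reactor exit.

2.13 mol·L⁻¹

Exit C_A = C_{A0}(1−X) = 4.94×0.480 = 2.371 mol·L⁻¹.
Rates in a CSTR are evaluated at the outlet concentration: r_D = 3.83×2.371 = 9.082, r_U = 0.508×2.371^1.5 = 1.855.
Fraction of consumed A going to D: r_D/(r_D+r_U) = 0.8304.
C_D = 0.8304·C_{A0}·X = 0.8304×4.94×0.520 = 2.13 mol·L⁻¹.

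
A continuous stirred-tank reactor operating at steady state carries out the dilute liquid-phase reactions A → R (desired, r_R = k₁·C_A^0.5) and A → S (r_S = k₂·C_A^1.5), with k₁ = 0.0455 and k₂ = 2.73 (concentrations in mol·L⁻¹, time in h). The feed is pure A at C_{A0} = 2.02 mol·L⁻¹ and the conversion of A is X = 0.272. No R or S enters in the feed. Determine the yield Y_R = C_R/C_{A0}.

0.00305

Exit C_A = C_{A0}(1−X) = 2.02×0.728 = 1.471 mol·L⁻¹.
A CSTR operates uniformly at the exit composition, giving r_R = 0.05518 and r_S = 4.868 (each k·C_A^n at C_A = 1.471).
Fraction of consumed A going to R: r_R/(r_R+r_S) = 0.01121.
C_R = 0.01121·C_{A0}·X = 0.01121×2.02×0.272 = 0.00616 mol·L⁻¹; Y_R = C_R/C_{A0} = 0.00305.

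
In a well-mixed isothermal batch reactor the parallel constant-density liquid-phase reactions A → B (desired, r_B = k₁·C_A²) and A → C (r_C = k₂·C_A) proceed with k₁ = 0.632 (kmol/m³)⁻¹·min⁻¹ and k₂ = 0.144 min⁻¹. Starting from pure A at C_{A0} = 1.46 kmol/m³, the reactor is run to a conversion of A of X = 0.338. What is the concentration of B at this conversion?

0.415 kmol/m³

C_A = C_{A0}(1−X) = 0.9665 kmol/m³.
Along a PFR/batch, dC_C/dC_A = −r_C/(r_B+r_C) = −k₂/(k₂+k₁·C_A).
Integrating from C_{A0} to C_A: C_C = (0.144/0.632)·ln[(0.144+0.632·1.46)/(0.144+0.632·0.967)] = 0.2278·ln(1.067/0.7548) = 0.07880 kmol/m³.
Then C_B = (C_{A0}−C_A) − C_C = 0.4935 − 0.07880 = 0.4147 kmol/m³.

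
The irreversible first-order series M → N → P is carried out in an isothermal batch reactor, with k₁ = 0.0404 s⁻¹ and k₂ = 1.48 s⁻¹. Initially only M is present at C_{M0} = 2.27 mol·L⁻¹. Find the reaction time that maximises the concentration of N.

2.50 s

For first-order series the maximum of C_N occurs at t_opt = ln(k₂/k₁)/(k₂−k₁).
= ln(1.48/0.0404)/(1.48−0.0404) = ln(36.63)/1.440 = 3.601/1.440 = 2.50 s.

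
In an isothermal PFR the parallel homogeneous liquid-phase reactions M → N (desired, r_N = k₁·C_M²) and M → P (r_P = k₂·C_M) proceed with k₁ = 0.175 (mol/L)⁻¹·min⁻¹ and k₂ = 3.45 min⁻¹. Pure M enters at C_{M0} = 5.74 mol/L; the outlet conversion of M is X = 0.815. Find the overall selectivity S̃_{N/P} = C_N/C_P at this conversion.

0.168

C_M = C_{M0}(1−X) = 1.062 mol/L.
Along a PFR/batch, dC_P/dC_M = −r_P/(r_N+r_P) = −k₂/(k₂+k₁·C_M).
Integrating from C_{M0} to C_M: C_P = (3.45/0.175)·ln[(3.45+0.175·5.74)/(3.45+0.175·1.06)] = 19.71·ln(4.455/3.636) = 4.004 mol/L.
Then C_N = (C_{M0}−C_M) − C_P = 4.678 − 4.004 = 0.6746 mol/L.
S̃_{N/P} = C_N/C_P = 0.6746/4.004 = 0.168.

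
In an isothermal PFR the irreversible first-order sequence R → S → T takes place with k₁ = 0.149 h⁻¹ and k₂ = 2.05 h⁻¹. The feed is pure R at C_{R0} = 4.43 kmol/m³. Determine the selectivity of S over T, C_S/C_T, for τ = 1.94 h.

Solving the coupled first-order balances gives C_S(τ) = [k₁/(k₂−k₁)]·C_{R0}·(e^(−k₁τ) − e^(−k₂τ)).
e^(−k₁τ) = e^(−0.149×1.94) = e^(−0.2891) = 0.7490; e^(−k₂τ) = e^(−3.977) = 0.01874.
C_S = 0.149×4.43/(2.05−0.149) × (0.7490−0.01874) = 0.3472×0.7302 = 0.2536 kmol/m³.
C_R = C_{R0}e^(−k₁τ) = 3.318 kmol/m³, so C_T = C_{R0}−C_R−C_S = 0.8585 kmol/m³; C_S/C_T = 0.295.

0.295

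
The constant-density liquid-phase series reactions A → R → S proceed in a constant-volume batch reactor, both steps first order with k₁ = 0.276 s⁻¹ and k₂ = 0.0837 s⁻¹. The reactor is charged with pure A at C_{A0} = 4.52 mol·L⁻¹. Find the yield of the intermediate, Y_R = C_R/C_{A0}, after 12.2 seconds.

0.467

Solving the coupled first-order balances gives C_R(t) = [k₁/(k₂−k₁)]·C_{A0}·(e^(−k₁t) − e^(−k₂t)).
e^(−k₁t) = e^(−0.276×12.2) = e^(−3.367) = 0.03449; e^(−k₂t) = e^(−1.021) = 0.3602.
C_R = 0.276×4.52/(0.0837−0.276) × (0.03449−0.3602) = (-6.487)×(-0.3257) = 2.113 mol·L⁻¹.
Y_R = C_R/C_{A0} = 2.113/4.52 = 0.467.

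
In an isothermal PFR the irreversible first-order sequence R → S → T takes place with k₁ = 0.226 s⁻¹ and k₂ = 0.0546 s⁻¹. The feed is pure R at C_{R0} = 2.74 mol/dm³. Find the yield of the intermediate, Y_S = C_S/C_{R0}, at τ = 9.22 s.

0.633

The intermediate concentration in a first-order A→B→C sequence is C_S = k₁C_{R0}(e^(−k₁τ) − e^(−k₂τ))/(k₂−k₁).
e^(−k₁τ) = e^(−0.226×9.22) = e^(−2.084) = 0.1245; e^(−k₂τ) = e^(−0.5034) = 0.6045.
C_S = 0.226×2.74/(0.0546−0.226) × (0.1245−0.6045) = (-3.613)×(-0.4800) = 1.734 mol/dm³.
Y_S = C_S/C_{R0} = 1.734/2.74 = 0.633.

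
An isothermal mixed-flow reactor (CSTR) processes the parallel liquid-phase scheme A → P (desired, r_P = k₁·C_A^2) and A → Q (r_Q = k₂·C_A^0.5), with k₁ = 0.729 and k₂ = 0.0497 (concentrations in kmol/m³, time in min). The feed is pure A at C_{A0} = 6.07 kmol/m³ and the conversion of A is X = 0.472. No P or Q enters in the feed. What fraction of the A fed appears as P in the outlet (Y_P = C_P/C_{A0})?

Exit C_A = C_{A0}(1−X) = 6.07×0.528 = 3.205 kmol/m³.
In a CSTR the entire volume is at exit conditions, so r_P = 0.729×3.205^2 = 7.488 and r_Q = 0.0497×3.205^0.5 = 0.08897.
Fraction of consumed A going to P: r_P/(r_P+r_Q) = 0.9883.
C_P = 0.9883·C_{A0}·X = 0.9883×6.07×0.472 = 2.83 kmol/m³; Y_P = C_P/C_{A0} = 0.466.

0.466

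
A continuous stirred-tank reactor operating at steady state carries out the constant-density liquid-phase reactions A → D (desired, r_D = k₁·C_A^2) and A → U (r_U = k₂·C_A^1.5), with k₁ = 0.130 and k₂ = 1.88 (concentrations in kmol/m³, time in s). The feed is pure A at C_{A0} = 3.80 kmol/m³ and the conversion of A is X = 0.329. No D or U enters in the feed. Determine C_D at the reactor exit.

Exit C_A = C_{A0}(1−X) = 3.80×0.671 = 2.550 kmol/m³.
In a CSTR the entire volume is at exit conditions, so r_D = 0.130×2.550^2 = 0.8452 and r_U = 1.88×2.550^1.5 = 7.655.
Fraction of consumed A going to D: r_D/(r_D+r_U) = 0.09944.
C_D = 0.09944·C_{A0}·X = 0.09944×3.80×0.329 = 0.124 kmol/m³.

0.124 kmol/m³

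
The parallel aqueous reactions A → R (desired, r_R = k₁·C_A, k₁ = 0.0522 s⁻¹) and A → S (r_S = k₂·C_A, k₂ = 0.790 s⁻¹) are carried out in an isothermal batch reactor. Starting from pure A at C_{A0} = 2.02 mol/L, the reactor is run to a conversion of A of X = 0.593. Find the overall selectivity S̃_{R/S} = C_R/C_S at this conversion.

0.0661

C_A = C_{A0}(1−X) = 0.8221 mol/L.
Both paths are first order in A, so the instantaneous fraction to R is constant: dC_R/d(−C_A) = k₁/(k₁+k₂) = 0.06198.
C_R = 0.06198·(C_{A0}−C_A) = 0.06198×1.198 = 0.0742 mol/L.
C_S = (C_{A0}−C_A)−C_R = 1.124 mol/L; S̃_{R/S} = 0.07424/1.124 = 0.0661.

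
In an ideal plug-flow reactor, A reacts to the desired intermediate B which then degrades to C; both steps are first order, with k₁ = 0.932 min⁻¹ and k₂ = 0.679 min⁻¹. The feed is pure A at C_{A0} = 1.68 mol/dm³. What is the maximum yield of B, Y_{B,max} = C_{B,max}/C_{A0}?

Evaluating C_B at τ_opt = ln(k₂/k₁)/(k₂−k₁) gives C_{B,max}/C_{A0} = (k₁/k₂)^[k₂/(k₂−k₁)].
= (0.932/0.679)^(0.679/(0.679−0.932)) = (1.373)^(-2.684) = 0.4274.

0.427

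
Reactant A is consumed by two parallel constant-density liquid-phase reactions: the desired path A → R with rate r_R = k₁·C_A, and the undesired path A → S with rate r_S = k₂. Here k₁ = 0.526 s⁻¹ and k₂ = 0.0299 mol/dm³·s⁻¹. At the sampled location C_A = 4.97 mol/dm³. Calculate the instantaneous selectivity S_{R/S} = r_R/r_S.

S_{R/S} = r_R/r_S = (k₁·C_A)/(k₂) = (k₁/k₂)·C_A.
= (0.526×4.970) / (0.0299) = 2.614/0.02990 = 87.4.
Since the desired path is higher order in A, keeping C_A high (PFR or concentrated feed) favours R.

87.4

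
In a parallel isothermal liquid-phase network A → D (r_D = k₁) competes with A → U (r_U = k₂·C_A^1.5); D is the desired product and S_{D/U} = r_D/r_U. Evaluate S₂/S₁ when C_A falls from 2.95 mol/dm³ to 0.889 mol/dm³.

S_{D/U} = (k₁/k₂)·C_A^-1.5, so S₂/S₁ = (C_{A,2}/C_{A,1})^-1.5.
= (0.889/2.95)^(-1.5) = (0.3014)^(-1.5) = 6.04.
Selectivity toward D rises as C_A falls — low-concentration operation is favoured.

6.04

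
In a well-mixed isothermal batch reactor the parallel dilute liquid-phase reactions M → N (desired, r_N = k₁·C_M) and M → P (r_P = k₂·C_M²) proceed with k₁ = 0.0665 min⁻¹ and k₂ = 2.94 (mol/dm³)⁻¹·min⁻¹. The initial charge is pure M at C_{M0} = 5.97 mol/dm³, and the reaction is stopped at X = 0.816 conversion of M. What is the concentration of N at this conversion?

0.0379 mol/dm³

C_M = C_{M0}(1−X) = 1.098 mol/dm³.
Along a PFR/batch, dC_N/dC_M = −r_N/(r_N+r_P) = −k₁/(k₁+k₂·C_M).
Integrating from C_{M0} to C_M: C_N = (0.0665/2.94)·ln[(0.0665+2.94·5.97)/(0.0665+2.94·1.10)] = 0.02262·ln(17.62/3.296) = 0.03791 mol/dm³.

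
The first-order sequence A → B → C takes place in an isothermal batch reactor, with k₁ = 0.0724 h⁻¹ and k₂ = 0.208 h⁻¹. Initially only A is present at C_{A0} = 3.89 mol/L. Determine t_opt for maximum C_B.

7.78 h

Setting dC_B/dt = 0 gives t_opt = ln(k₂/k₁)/(k₂−k₁).
= ln(0.208/0.0724)/(0.208−0.0724) = ln(2.873)/0.1356 = 1.055/0.1356 = 7.78 h.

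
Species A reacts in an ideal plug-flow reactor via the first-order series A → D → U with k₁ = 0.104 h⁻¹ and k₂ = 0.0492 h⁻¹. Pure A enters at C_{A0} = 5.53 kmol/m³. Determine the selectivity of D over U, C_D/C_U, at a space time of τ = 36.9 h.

For first-order series with pure A initially, C_D(τ) = k₁C_{A0}/(k₂−k₁)·(e^(−k₁τ) − e^(−k₂τ)).
e^(−k₁τ) = e^(−0.104×36.9) = e^(−3.838) = 0.02155; e^(−k₂τ) = e^(−1.815) = 0.1628.
C_D = 0.104×5.53/(0.0492−0.104) × (0.02155−0.1628) = (-10.49)×(-0.1412) = 1.482 kmol/m³.
C_A = C_{A0}e^(−k₁τ) = 0.1191 kmol/m³, so C_U = C_{A0}−C_A−C_D = 3.929 kmol/m³; C_D/C_U = 0.377.

0.377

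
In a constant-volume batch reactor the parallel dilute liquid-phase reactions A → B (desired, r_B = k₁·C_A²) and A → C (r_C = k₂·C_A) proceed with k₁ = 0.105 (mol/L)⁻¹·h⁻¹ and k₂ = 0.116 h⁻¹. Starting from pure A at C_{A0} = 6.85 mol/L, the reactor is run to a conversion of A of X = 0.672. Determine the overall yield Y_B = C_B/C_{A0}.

C_A = C_{A0}(1−X) = 2.247 mol/L.
Along a PFR/batch, dC_C/dC_A = −r_C/(r_B+r_C) = −k₂/(k₂+k₁·C_A).
Integrating from C_{A0} to C_A: C_C = (0.116/0.105)·ln[(0.116+0.105·6.85)/(0.116+0.105·2.25)] = 1.105·ln(0.8352/0.3519) = 0.9549 mol/L.
Then C_B = (C_{A0}−C_A) − C_C = 4.603 − 0.9549 = 3.648 mol/L.
Y_B = C_B/C_{A0} = 3.648/6.85 = 0.533.

0.533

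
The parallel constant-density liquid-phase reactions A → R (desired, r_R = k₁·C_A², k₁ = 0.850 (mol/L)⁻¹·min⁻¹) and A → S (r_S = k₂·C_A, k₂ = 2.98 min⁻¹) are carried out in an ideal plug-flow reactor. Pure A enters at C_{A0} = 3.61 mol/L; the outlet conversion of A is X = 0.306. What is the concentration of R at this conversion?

0.513 mol/L

C_A = C_{A0}(1−X) = 2.505 mol/L.
Along a PFR/batch, dC_S/dC_A = −r_S/(r_R+r_S) = −k₂/(k₂+k₁·C_A).
Integrating from C_{A0} to C_A: C_S = (2.98/0.850)·ln[(2.98+0.850·3.61)/(2.98+0.850·2.51)] = 3.506·ln(6.048/5.110) = 0.5914 mol/L.
Then C_R = (C_{A0}−C_A) − C_S = 1.105 − 0.5914 = 0.5132 mol/L.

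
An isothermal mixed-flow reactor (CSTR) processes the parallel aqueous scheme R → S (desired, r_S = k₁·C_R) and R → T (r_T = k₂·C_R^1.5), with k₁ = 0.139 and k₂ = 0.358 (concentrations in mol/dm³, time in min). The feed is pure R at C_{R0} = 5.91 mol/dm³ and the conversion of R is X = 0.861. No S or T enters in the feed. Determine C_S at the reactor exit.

Exit C_R = C_{R0}(1−X) = 5.91×0.139 = 0.8215 mol/dm³.
In a CSTR the entire volume is at exit conditions, so r_S = 0.139×0.8215 = 0.1142 and r_T = 0.358×0.8215^1.5 = 0.2666.
Fraction of consumed R going to S: r_S/(r_S+r_T) = 0.2999.
C_S = 0.2999·C_{R0}·X = 0.2999×5.91×0.861 = 1.53 mol/dm³.

1.53 mol/dm³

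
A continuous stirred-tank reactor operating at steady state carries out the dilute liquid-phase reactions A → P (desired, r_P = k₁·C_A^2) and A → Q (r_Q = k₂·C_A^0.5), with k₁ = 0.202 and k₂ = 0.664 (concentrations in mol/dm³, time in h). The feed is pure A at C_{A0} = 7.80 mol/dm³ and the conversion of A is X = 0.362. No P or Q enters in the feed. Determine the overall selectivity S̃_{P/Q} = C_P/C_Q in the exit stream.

Exit C_A = C_{A0}(1−X) = 7.80×0.638 = 4.976 mol/dm³.
Rates in a CSTR are evaluated at the outlet concentration: r_P = 0.202×4.976^2 = 5.002, r_Q = 0.664×4.976^0.5 = 1.481.
Overall selectivity = C_P/C_Q = r_Pτ/(r_Qτ) = r_P/r_Q = 3.38.

3.38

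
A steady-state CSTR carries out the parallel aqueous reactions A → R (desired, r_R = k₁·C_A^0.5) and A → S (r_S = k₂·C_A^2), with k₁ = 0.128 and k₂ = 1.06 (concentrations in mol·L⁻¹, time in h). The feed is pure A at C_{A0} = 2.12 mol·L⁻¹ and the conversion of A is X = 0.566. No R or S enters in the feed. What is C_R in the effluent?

0.144 mol·L⁻¹

Exit C_A = C_{A0}(1−X) = 2.12×0.434 = 0.9201 mol·L⁻¹.
Rates in a CSTR are evaluated at the outlet concentration: r_R = 0.128×0.9201^0.5 = 0.1228, r_S = 1.06×0.9201^2 = 0.8973.
Fraction of consumed A going to R: r_R/(r_R+r_S) = 0.1204.
C_R = 0.1204·C_{A0}·X = 0.1204×2.12×0.566 = 0.144 mol·L⁻¹.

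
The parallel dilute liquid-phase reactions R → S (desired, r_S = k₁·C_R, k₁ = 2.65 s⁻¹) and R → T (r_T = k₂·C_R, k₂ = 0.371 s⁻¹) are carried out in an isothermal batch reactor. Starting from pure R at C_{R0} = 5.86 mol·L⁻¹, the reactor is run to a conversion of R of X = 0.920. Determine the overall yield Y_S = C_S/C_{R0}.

0.807

C_R = C_{R0}(1−X) = 0.4688 mol·L⁻¹.
Both paths are first order in R, so the instantaneous fraction to S is constant: dC_S/d(−C_R) = k₁/(k₁+k₂) = 0.8772.
C_S = 0.8772·(C_{R0}−C_R) = 0.8772×5.391 = 4.73 mol·L⁻¹.
Y_S = C_S/C_{R0} = 4.729/5.86 = 0.807.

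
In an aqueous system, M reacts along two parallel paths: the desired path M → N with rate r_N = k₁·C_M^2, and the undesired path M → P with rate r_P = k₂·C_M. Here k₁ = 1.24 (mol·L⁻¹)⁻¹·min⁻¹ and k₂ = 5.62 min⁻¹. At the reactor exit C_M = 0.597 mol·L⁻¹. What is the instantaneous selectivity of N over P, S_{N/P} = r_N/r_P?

S_{N/P} = r_N/r_P = (k₁·C_M^2)/(k₂·C_M) = (k₁/k₂)·C_M.
= (1.24×0.5970^2) / (5.62×0.5970) = 0.4419/3.355 = 0.132.
Since the desired path is higher order in M, keeping C_M high (PFR or concentrated feed) favours N.

0.132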